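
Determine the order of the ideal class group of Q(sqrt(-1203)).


K = Q(sqrt(-1203)). d mod 4 = 1, so D = disc(K) = d = -1203
h(K) equals the number of primitive reduced positive-definite forms (a, b, c) = a*x^2 + b*x*y + c*y^2 with b^2 - 4ac = D,
where reduced means |b| <= a <= c, with b >= 0 whenever |b| = a or a = c, and primitive means gcd(a, b, c) = 1.
Reduced forces 3a^2 <= |D| = 1203, so 1 <= a <= 20; b must have the parity of D, and c = (b^2 - D)/(4a) must be an integer >= a.
Enumerate a = 1..20, b in [-a, a]:
  a=1: (1, 1, 301)  [1]
  a=2: none
  a=3: (3, 3, 101)  [1]
  a=4..6: none
  a=7: (7, -1, 43), (7, 1, 43)  [2]
  a=8..16: none
  a=17: (17, -15, 21), (17, 15, 21)  [2]
  a=18..20: none
Total reduced forms: 1 + 1 + 2 + 2 = 6
h = 6

6


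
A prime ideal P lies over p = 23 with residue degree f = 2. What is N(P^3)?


N(P^a) = p^(a*f)
= 23^(3*2)
= 23^6
= 148035889

148035889


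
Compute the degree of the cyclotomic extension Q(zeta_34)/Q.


The degree equals Euler's totient phi(34).
34 = 2 * 17
phi(34) = 16

16


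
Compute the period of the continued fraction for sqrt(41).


Run the CF algorithm for sqrt(41).
a_0 = floor(sqrt(41)) = 6; set m_0=0, q_0=1.
Recurrence: m' = q*a - m,  q' = (d - m'^2)/q,  a' = floor((a_0 + m')/q').
  step 1: m=6, q=5, a=2
  step 2: m=4, q=5, a=2
  step 3: m=6, q=1, a=12
a_3 = 2*a_0 = 12, so the period closes here.
sqrt(41) = [6; 2, 2, 12]
Period length = 3

3


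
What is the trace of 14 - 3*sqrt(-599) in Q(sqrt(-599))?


Tr(a + b*sqrt(d)) = (a + b*sqrt(d)) + (a - b*sqrt(d)) = 2a
= 2 * (14)
= 28

28


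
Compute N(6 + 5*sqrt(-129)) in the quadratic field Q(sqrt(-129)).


N(a + b*sqrt(d)) = a^2 - d*b^2
= (6)^2 - (-129)*(5)^2
= 36 + 3225
= 3261

3261


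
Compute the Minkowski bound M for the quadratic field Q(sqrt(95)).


d = 95, d mod 4 = 3, so disc(K) = 4d = 380; |disc(K)| = 380
Real quadratic field, so n = 2, s = r2 = 0, r1 = 2
M = (n!/n^n) * (4/pi)^s * sqrt(|disc(K)|) = (2!/2^2) * (4/pi)^0 * sqrt(380)
= 0.5 * 1.000000 * 19.493589
= 9.7468

9.7468


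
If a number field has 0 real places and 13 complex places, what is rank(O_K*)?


By Dirichlet's unit theorem:
rank = r1 + r2 - 1
= 0 + 13 - 1
= 12

12


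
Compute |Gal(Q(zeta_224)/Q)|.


|Gal(Q(zeta_224)/Q)| = phi(224)
= 96

96


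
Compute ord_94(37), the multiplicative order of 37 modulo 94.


We want ord_94(37), the smallest k >= 1 with 37^k = 1 mod 94.
n = 94 = 2 * 47, phi(94) = 46; the order divides phi(n).
Divisors of 46: 1, 2, 23, 46
Repeated squaring mod 94: 37^1 = 37, 37^2 = 53, 37^4 = 83, 37^8 = 27, 37^16 = 71, 37^32 = 59
Test divisors in increasing order:
  k=1: 37^1 = 37 mod 94
  k=2: 37^2 = 53 mod 94
  k=23: 37^23 = 71 * 83 * 53 * 37 = 1 mod 94  <- first divisor giving 1
Order = 23

23


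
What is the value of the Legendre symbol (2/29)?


p = 29 is prime, so compute (2/29) with the reciprocity algorithm (Jacobi-symbol steps: pull out 2s via (2/n), flip via reciprocity, reduce):
  pull out 2: (2/29) = -1  (since 29 mod 8 = 5)
  (1/29) = 1
Product of signs = -1
(2/29) = -1

-1


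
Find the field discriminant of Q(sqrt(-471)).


For K = Q(sqrt(d)) with d squarefree: disc(K) = d if d = 1 mod 4, and disc(K) = 4d if d = 2 or 3 mod 4.
Here d = -471, and d mod 4 = 1.
d = 1 mod 4 (O_K = Z[(1+sqrt(d))/2]), so disc(K) = d = -471

-471


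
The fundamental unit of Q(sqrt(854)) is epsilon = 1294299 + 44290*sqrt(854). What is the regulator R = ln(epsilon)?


epsilon = 1294299 + 44290*sqrt(854)
= 2.5886e+06
R = ln(2.5886e+06)
= 14.7666

14.7666


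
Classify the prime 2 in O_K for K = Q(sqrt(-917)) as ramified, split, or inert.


K = Q(sqrt(-917)). Since d mod 4 = 3, disc(K) = -3668.
Check p | disc: -3668 mod 2 = 0.
p divides disc, so p ramifies: (p) = P^2 with e=2, f=1, g=1.
Therefore p is ramified.

ramified


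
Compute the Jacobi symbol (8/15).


Compute (8/15) via quadratic reciprocity:
  pull out 2: (2/15) = +1  (since 15 mod 8 = 7)
  pull out 2: (2/15) = +1  (since 15 mod 8 = 7)
  pull out 2: (2/15) = +1  (since 15 mod 8 = 7)
  (1/15) = 1
Product of signs = 1

1


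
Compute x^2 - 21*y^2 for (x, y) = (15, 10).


x^2 - d*y^2
= 15^2 - 21*10^2
= 225 - 2100
= -1875

-1875


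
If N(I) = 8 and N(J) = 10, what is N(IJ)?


N(IJ) = N(I) * N(J)
= 8 * 10
= 80

80


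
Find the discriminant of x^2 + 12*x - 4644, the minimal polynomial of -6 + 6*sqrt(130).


The element -6 + 6*sqrt(130) has minimal polynomial:
x^2 + 12*x - 4644
Discriminant = (12)^2 - 4*(-4644)
= 144 + 18576
= 18720

18720


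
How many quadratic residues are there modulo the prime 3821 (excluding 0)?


For prime p, the number of non-zero quadratic residues is (p-1)/2.
= (3821-1)/2
= 1910

1910


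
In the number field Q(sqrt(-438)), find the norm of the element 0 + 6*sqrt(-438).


N(a + b*sqrt(d)) = a^2 - d*b^2
= (0)^2 - (-438)*(6)^2
= 0 + 15768
= 15768

15768


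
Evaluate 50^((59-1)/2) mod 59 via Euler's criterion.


p = 59 is prime and the exponent is (p-1)/2 = 29, so by Euler's criterion 50^29 = (50/59) = +1 or -1 mod 59.
Compute by square-and-multiply:
  29 = 16 + 8 + 4 + 1 (binary 11101)
  Repeated squaring mod 59: 50^1 = 50, 50^2 = 22, 50^4 = 12, 50^8 = 26, 50^16 = 27
  50^29 = 50^16 * 50^8 * 50^4 * 50^1 = 27 * 26 * 12 * 50 mod 59
    27 * 26 = 702 = 53 mod 59
    53 * 12 = 636 = 46 mod 59
    46 * 50 = 2300 = 58 mod 59
  50^29 = 58 mod 59
Result 58 = p - 1 = -1 mod 59: 50 is a quadratic non-residue mod 59. As a residue in [0, p-1] the value is 58.
50^29 mod 59 = 58

58


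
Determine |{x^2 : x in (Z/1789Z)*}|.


For prime p, the number of non-zero quadratic residues is (p-1)/2.
= (1789-1)/2
= 894

894


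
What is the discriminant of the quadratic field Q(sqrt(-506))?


For K = Q(sqrt(d)) with d squarefree: disc(K) = d if d = 1 mod 4, and disc(K) = 4d if d = 2 or 3 mod 4.
Here d = -506, and d mod 4 = 2.
d = 2 mod 4, not 1 (O_K = Z[sqrt(d)]), so disc(K) = 4d = 4 * (-506) = -2024

-2024


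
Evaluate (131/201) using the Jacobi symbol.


Compute (131/201) via quadratic reciprocity:
  reciprocity: (131/201) -> +(201/131)
  reduce: (70/131)
  pull out 2: (2/131) = -1  (since 131 mod 8 = 3)
  reciprocity: (35/131) -> -(131/35)
  reduce: (26/35)
  pull out 2: (2/35) = -1  (since 35 mod 8 = 3)
  reciprocity: (13/35) -> +(35/13)
  reduce: (9/13)
  reciprocity: (9/13) -> +(13/9)
  reduce: (4/9)
  pull out 2: (2/9) = +1  (since 9 mod 8 = 1)
  pull out 2: (2/9) = +1  (since 9 mod 8 = 1)
  (1/9) = 1
Product of signs = -1

-1


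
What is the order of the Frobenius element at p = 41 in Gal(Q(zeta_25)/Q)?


The Frobenius at p in Gal(Q(zeta_n)/Q) = (Z/nZ)* is the class of p, so its order is ord_25(41), the smallest k >= 1 with 41^k = 1 mod 25.
n = 25 = 5^2, phi(25) = 20; the order divides phi(n).
Divisors of 20: 1, 2, 4, 5, 10, 20
Repeated squaring mod 25: 41^1 = 16, 41^2 = 6, 41^4 = 11, 41^8 = 21, 41^16 = 16
Test divisors in increasing order:
  k=1: 41^1 = 16 mod 25
  k=2: 41^2 = 6 mod 25
  k=4: 41^4 = 11 mod 25
  k=5: 41^5 = 11 * 16 = 1 mod 25  <- first divisor giving 1
Order = 5

5


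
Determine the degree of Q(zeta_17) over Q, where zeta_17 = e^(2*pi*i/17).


The degree equals Euler's totient phi(17).
17 = 17
phi(17) = 16

16


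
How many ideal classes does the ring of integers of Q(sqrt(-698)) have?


K = Q(sqrt(-698)). d mod 4 = 2, so D = disc(K) = 4d = -2792
h(K) equals the number of primitive reduced positive-definite forms (a, b, c) = a*x^2 + b*x*y + c*y^2 with b^2 - 4ac = D,
where reduced means |b| <= a <= c, with b >= 0 whenever |b| = a or a = c, and primitive means gcd(a, b, c) = 1.
Reduced forces 3a^2 <= |D| = 2792, so 1 <= a <= 30; b must have the parity of D, and c = (b^2 - D)/(4a) must be an integer >= a.
Enumerate a = 1..30, b in [-a, a]:
  a=1: (1, 0, 698)  [1]
  a=2: (2, 0, 349)  [1]
  a=3: (3, -2, 233), (3, 2, 233)  [2]
  a=4..5: none
  a=6: (6, -4, 117), (6, 4, 117)  [2]
  a=7: (7, -6, 101), (7, 6, 101)  [2]
  a=8: none
  a=9: (9, -4, 78), (9, 4, 78)  [2]
  a=10..12: none
  a=13: (13, -4, 54), (13, 4, 54)  [2]
  a=14: (14, -8, 51), (14, 8, 51)  [2]
  a=15..16: none
  a=17: (17, -8, 42), (17, 8, 42)  [2]
  a=18: (18, -4, 39), (18, 4, 39)  [2]
  a=19: (19, -18, 41), (19, 18, 41)  [2]
  a=20: none
  a=21: (21, -20, 38), (21, -8, 34), (21, 8, 34), (21, 20, 38)  [4]
  a=22..25: none
  a=26: (26, -4, 27), (26, 4, 27)  [2]
  a=27..30: none
Total reduced forms: 1 + 1 + 2 + 2 + 2 + 2 + 2 + 2 + 2 + 2 + 2 + 4 + 2 = 26
h = 26

26


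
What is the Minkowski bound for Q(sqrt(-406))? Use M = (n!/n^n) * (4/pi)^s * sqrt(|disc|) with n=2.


d = -406, d mod 4 = 2, so disc(K) = 4d = -1624; |disc(K)| = 1624
Imaginary quadratic field, so n = 2, s = r2 = 1, r1 = 0
M = (n!/n^n) * (4/pi)^s * sqrt(|disc(K)|) = (2!/2^2) * (4/pi)^1 * sqrt(1624)
= 0.5 * 1.273240 * 40.298883
= 25.6551

25.6551


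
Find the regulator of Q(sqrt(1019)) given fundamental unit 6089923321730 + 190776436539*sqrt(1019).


epsilon = 6089923321730 + 190776436539*sqrt(1019)
= 1.2180e+13
R = ln(1.2180e+13)
= 30.1308

30.1308


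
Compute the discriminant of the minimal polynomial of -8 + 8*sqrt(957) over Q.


The element -8 + 8*sqrt(957) has minimal polynomial:
x^2 + 16*x - 61184
Discriminant = (16)^2 - 4*(-61184)
= 256 + 244736
= 244992

244992


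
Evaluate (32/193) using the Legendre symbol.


p = 193 is prime, so compute (32/193) with the reciprocity algorithm (Jacobi-symbol steps: pull out 2s via (2/n), flip via reciprocity, reduce):
  pull out 2: (2/193) = +1  (since 193 mod 8 = 1)
  pull out 2: (2/193) = +1  (since 193 mod 8 = 1)
  pull out 2: (2/193) = +1  (since 193 mod 8 = 1)
  pull out 2: (2/193) = +1  (since 193 mod 8 = 1)
  pull out 2: (2/193) = +1  (since 193 mod 8 = 1)
  (1/193) = 1
Product of signs = 1
(32/193) = 1

1


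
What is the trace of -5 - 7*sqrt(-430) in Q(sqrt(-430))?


Tr(a + b*sqrt(d)) = (a + b*sqrt(d)) + (a - b*sqrt(d)) = 2a
= 2 * (-5)
= -10

-10


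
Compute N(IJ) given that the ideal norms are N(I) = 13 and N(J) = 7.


N(IJ) = N(I) * N(J)
= 13 * 7
= 91

91


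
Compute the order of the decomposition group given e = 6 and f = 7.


|D_P| = e * f
= 6 * 7
= 42

42


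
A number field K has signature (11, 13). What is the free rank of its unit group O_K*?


By Dirichlet's unit theorem:
rank = r1 + r2 - 1
= 11 + 13 - 1
= 23

23


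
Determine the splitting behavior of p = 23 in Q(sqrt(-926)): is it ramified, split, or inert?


K = Q(sqrt(-926)). Since d mod 4 = 2, disc(K) = -3704.
Check p | disc: -3704 mod 23 = 22.
p does not divide disc. Compute Legendre symbol (d/p):
17^((23-1)/2) mod 23 = -1
(d/p) = -1, so p is inert: (p) stays prime with e=1, f=2, g=1.
Therefore p is inert.

inert


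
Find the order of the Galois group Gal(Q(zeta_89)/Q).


|Gal(Q(zeta_89)/Q)| = phi(89)
= 88

88


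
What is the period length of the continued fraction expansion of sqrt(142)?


Run the CF algorithm for sqrt(142).
a_0 = floor(sqrt(142)) = 11; set m_0=0, q_0=1.
Recurrence: m' = q*a - m,  q' = (d - m'^2)/q,  a' = floor((a_0 + m')/q').
  step 1: m=11, q=21, a=1
  step 2: m=10, q=2, a=10
  step 3: m=10, q=21, a=1
  step 4: m=11, q=1, a=22
a_4 = 2*a_0 = 22, so the period closes here.
sqrt(142) = [11; 1, 10, 1, 22]
Period length = 4

4


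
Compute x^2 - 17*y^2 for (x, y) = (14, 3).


x^2 - d*y^2
= 14^2 - 17*3^2
= 196 - 153
= 43

43


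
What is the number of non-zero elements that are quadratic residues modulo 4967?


For prime p, the number of non-zero quadratic residues is (p-1)/2.
= (4967-1)/2
= 2483

2483


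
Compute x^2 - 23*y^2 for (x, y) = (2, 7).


x^2 - d*y^2
= 2^2 - 23*7^2
= 4 - 1127
= -1123

-1123


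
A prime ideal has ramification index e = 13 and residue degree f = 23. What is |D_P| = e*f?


|D_P| = e * f
= 13 * 23
= 299

299


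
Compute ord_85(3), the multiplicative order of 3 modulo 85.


We want ord_85(3), the smallest k >= 1 with 3^k = 1 mod 85.
n = 85 = 5 * 17, phi(85) = 64; the order divides phi(n).
Divisors of 64: 1, 2, 4, 8, 16, 32, 64
Repeated squaring mod 85: 3^1 = 3, 3^2 = 9, 3^4 = 81, 3^8 = 16, 3^16 = 1, 3^32 = 1, 3^64 = 1
Test divisors in increasing order:
  k=1: 3^1 = 3 mod 85
  k=2: 3^2 = 9 mod 85
  k=4: 3^4 = 81 mod 85
  k=8: 3^8 = 16 mod 85
  k=16: 3^16 = 1 mod 85  <- first divisor giving 1
Order = 16

16


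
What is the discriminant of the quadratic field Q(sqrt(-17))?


For K = Q(sqrt(d)) with d squarefree: disc(K) = d if d = 1 mod 4, and disc(K) = 4d if d = 2 or 3 mod 4.
Here d = -17, and d mod 4 = 3.
d = 3 mod 4, not 1 (O_K = Z[sqrt(d)]), so disc(K) = 4d = 4 * (-17) = -68

-68


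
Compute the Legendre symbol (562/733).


p = 733 is prime, so compute (562/733) with the reciprocity algorithm (Jacobi-symbol steps: pull out 2s via (2/n), flip via reciprocity, reduce):
  pull out 2: (2/733) = -1  (since 733 mod 8 = 5)
  reciprocity: (281/733) -> +(733/281)
  reduce: (171/281)
  reciprocity: (171/281) -> +(281/171)
  reduce: (110/171)
  pull out 2: (2/171) = -1  (since 171 mod 8 = 3)
  reciprocity: (55/171) -> -(171/55)
  reduce: (6/55)
  pull out 2: (2/55) = +1  (since 55 mod 8 = 7)
  reciprocity: (3/55) -> -(55/3)
  reduce: (1/3)
  (1/3) = 1
Product of signs = 1
(562/733) = 1

1


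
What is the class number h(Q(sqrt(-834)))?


K = Q(sqrt(-834)). d mod 4 = 2, so D = disc(K) = 4d = -3336
h(K) equals the number of primitive reduced positive-definite forms (a, b, c) = a*x^2 + b*x*y + c*y^2 with b^2 - 4ac = D,
where reduced means |b| <= a <= c, with b >= 0 whenever |b| = a or a = c, and primitive means gcd(a, b, c) = 1.
Reduced forces 3a^2 <= |D| = 3336, so 1 <= a <= 33; b must have the parity of D, and c = (b^2 - D)/(4a) must be an integer >= a.
Enumerate a = 1..33, b in [-a, a]:
  a=1: (1, 0, 834)  [1]
  a=2: (2, 0, 417)  [1]
  a=3: (3, 0, 278)  [1]
  a=4: none
  a=5: (5, -2, 167), (5, 2, 167)  [2]
  a=6: (6, 0, 139)  [1]
  a=7..9: none
  a=10: (10, -8, 85), (10, 8, 85)  [2]
  a=11..14: none
  a=15: (15, -12, 58), (15, 12, 58)  [2]
  a=16: none
  a=17: (17, -8, 50), (17, 8, 50)  [2]
  a=18..24: none
  a=25: (25, -8, 34), (25, 8, 34)  [2]
  a=26..28: none
  a=29: (29, -12, 30), (29, 12, 30)  [2]
  a=30..33: none
Total reduced forms: 1 + 1 + 1 + 2 + 1 + 2 + 2 + 2 + 2 + 2 = 16
h = 16

16


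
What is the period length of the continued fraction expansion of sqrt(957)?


Run the CF algorithm for sqrt(957).
a_0 = floor(sqrt(957)) = 30; set m_0=0, q_0=1.
Recurrence: m' = q*a - m,  q' = (d - m'^2)/q,  a' = floor((a_0 + m')/q').
  step 1: m=30, q=57, a=1
  step 2: m=27, q=4, a=14
  step 3: m=29, q=29, a=2
  step 4: m=29, q=4, a=14
  step 5: m=27, q=57, a=1
  step 6: m=30, q=1, a=60
a_6 = 2*a_0 = 60, so the period closes here.
sqrt(957) = [30; 1, 14, 2, 14, 1, 60]
Period length = 6

6


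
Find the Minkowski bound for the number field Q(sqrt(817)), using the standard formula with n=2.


d = 817, d mod 4 = 1, so disc(K) = d = 817; |disc(K)| = 817
Real quadratic field, so n = 2, s = r2 = 0, r1 = 2
M = (n!/n^n) * (4/pi)^s * sqrt(|disc(K)|) = (2!/2^2) * (4/pi)^0 * sqrt(817)
= 0.5 * 1.000000 * 28.583212
= 14.2916

14.2916


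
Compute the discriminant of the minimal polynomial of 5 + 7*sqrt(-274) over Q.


The element 5 + 7*sqrt(-274) has minimal polynomial:
x^2 - 10*x + 13451
Discriminant = (-10)^2 - 4*(13451)
= 100 - 53804
= -53704

-53704


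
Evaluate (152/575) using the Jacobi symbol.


Compute (152/575) via quadratic reciprocity:
  pull out 2: (2/575) = +1  (since 575 mod 8 = 7)
  pull out 2: (2/575) = +1  (since 575 mod 8 = 7)
  pull out 2: (2/575) = +1  (since 575 mod 8 = 7)
  reciprocity: (19/575) -> -(575/19)
  reduce: (5/19)
  reciprocity: (5/19) -> +(19/5)
  reduce: (4/5)
  pull out 2: (2/5) = -1  (since 5 mod 8 = 5)
  pull out 2: (2/5) = -1  (since 5 mod 8 = 5)
  (1/5) = 1
Product of signs = -1

-1


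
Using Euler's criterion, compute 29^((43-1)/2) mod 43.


p = 43 is prime and the exponent is (p-1)/2 = 21, so by Euler's criterion 29^21 = (29/43) = +1 or -1 mod 43.
Compute by square-and-multiply:
  21 = 16 + 4 + 1 (binary 10101)
  Repeated squaring mod 43: 29^1 = 29, 29^2 = 24, 29^4 = 17, 29^8 = 31, 29^16 = 15
  29^21 = 29^16 * 29^4 * 29^1 = 15 * 17 * 29 mod 43
    15 * 17 = 255 = 40 mod 43
    40 * 29 = 1160 = 42 mod 43
  29^21 = 42 mod 43
Result 42 = p - 1 = -1 mod 43: 29 is a quadratic non-residue mod 43. As a residue in [0, p-1] the value is 42.
29^21 mod 43 = 42

42


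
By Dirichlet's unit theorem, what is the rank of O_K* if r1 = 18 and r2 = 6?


By Dirichlet's unit theorem:
rank = r1 + r2 - 1
= 18 + 6 - 1
= 23

23


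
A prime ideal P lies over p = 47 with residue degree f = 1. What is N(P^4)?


N(P^a) = p^(a*f)
= 47^(4*1)
= 47^4
= 4879681

4879681


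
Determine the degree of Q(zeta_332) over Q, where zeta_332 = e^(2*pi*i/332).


The degree equals Euler's totient phi(332).
332 = 2^2 * 83
phi(332) = 164

164


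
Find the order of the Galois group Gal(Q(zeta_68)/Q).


|Gal(Q(zeta_68)/Q)| = phi(68)
= 32

32


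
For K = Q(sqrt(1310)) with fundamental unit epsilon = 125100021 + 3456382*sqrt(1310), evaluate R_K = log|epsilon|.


epsilon = 125100021 + 3456382*sqrt(1310)
= 2.5020e+08
R = ln(2.5020e+08)
= 19.3378

19.3378


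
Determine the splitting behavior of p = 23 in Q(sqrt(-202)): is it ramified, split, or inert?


K = Q(sqrt(-202)). Since d mod 4 = 2, disc(K) = -808.
Check p | disc: -808 mod 23 = 20.
p does not divide disc. Compute Legendre symbol (d/p):
5^((23-1)/2) mod 23 = -1
(d/p) = -1, so p is inert: (p) stays prime with e=1, f=2, g=1.
Therefore p is inert.

inert


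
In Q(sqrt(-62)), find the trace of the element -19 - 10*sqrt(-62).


Tr(a + b*sqrt(d)) = (a + b*sqrt(d)) + (a - b*sqrt(d)) = 2a
= 2 * (-19)
= -38

-38


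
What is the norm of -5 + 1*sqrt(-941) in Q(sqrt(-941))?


N(a + b*sqrt(d)) = a^2 - d*b^2
= (-5)^2 - (-941)*(1)^2
= 25 + 941
= 966

966


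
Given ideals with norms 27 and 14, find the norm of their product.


N(IJ) = N(I) * N(J)
= 27 * 14
= 378

378


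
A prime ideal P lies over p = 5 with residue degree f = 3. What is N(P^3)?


N(P^a) = p^(a*f)
= 5^(3*3)
= 5^9
= 1953125

1953125


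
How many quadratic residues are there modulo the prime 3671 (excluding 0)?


For prime p, the number of non-zero quadratic residues is (p-1)/2.
= (3671-1)/2
= 1835

1835


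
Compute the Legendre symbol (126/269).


p = 269 is prime, so compute (126/269) with the reciprocity algorithm (Jacobi-symbol steps: pull out 2s via (2/n), flip via reciprocity, reduce):
  pull out 2: (2/269) = -1  (since 269 mod 8 = 5)
  reciprocity: (63/269) -> +(269/63)
  reduce: (17/63)
  reciprocity: (17/63) -> +(63/17)
  reduce: (12/17)
  pull out 2: (2/17) = +1  (since 17 mod 8 = 1)
  pull out 2: (2/17) = +1  (since 17 mod 8 = 1)
  reciprocity: (3/17) -> +(17/3)
  reduce: (2/3)
  pull out 2: (2/3) = -1  (since 3 mod 8 = 3)
  (1/3) = 1
Product of signs = 1
(126/269) = 1

1


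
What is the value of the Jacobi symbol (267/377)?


Compute (267/377) via quadratic reciprocity:
  reciprocity: (267/377) -> +(377/267)
  reduce: (110/267)
  pull out 2: (2/267) = -1  (since 267 mod 8 = 3)
  reciprocity: (55/267) -> -(267/55)
  reduce: (47/55)
  reciprocity: (47/55) -> -(55/47)
  reduce: (8/47)
  pull out 2: (2/47) = +1  (since 47 mod 8 = 7)
  pull out 2: (2/47) = +1  (since 47 mod 8 = 7)
  pull out 2: (2/47) = +1  (since 47 mod 8 = 7)
  (1/47) = 1
Product of signs = -1

-1


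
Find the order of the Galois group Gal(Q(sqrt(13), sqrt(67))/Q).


The 2 square roots of distinct primes are multiplicatively independent over Q,
so [K:Q] = 2^2 and Gal(K/Q) is isomorphic to (Z/2Z)^2.
|Gal| = 2^2 = 4

4


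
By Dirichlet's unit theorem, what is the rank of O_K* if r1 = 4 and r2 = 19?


By Dirichlet's unit theorem:
rank = r1 + r2 - 1
= 4 + 19 - 1
= 22

22


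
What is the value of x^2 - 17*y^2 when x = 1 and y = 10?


x^2 - d*y^2
= 1^2 - 17*10^2
= 1 - 1700
= -1699

-1699


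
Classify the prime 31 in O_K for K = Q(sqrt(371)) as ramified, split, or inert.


K = Q(sqrt(371)). Since d mod 4 = 3, disc(K) = 1484.
Check p | disc: 1484 mod 31 = 27.
p does not divide disc. Compute Legendre symbol (d/p):
30^((31-1)/2) mod 31 = -1
(d/p) = -1, so p is inert: (p) stays prime with e=1, f=2, g=1.
Therefore p is inert.

inert


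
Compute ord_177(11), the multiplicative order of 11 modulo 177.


We want ord_177(11), the smallest k >= 1 with 11^k = 1 mod 177.
n = 177 = 3 * 59, phi(177) = 116; the order divides phi(n).
Divisors of 116: 1, 2, 4, 29, 58, 116
Repeated squaring mod 177: 11^1 = 11, 11^2 = 121, 11^4 = 127, 11^8 = 22, 11^16 = 130, 11^32 = 85, 11^64 = 145
Test divisors in increasing order:
  k=1: 11^1 = 11 mod 177
  k=2: 11^2 = 121 mod 177
  k=4: 11^4 = 127 mod 177
  k=29: 11^29 = 130 * 22 * 127 * 11 = 176 mod 177
  k=58: 11^58 = 85 * 130 * 22 * 121 = 1 mod 177  <- first divisor giving 1
Order = 58

58


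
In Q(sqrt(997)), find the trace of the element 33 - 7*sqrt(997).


Tr(a + b*sqrt(d)) = (a + b*sqrt(d)) + (a - b*sqrt(d)) = 2a
= 2 * (33)
= 66

66


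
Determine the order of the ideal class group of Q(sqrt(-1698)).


K = Q(sqrt(-1698)). d mod 4 = 2, so D = disc(K) = 4d = -6792
h(K) equals the number of primitive reduced positive-definite forms (a, b, c) = a*x^2 + b*x*y + c*y^2 with b^2 - 4ac = D,
where reduced means |b| <= a <= c, with b >= 0 whenever |b| = a or a = c, and primitive means gcd(a, b, c) = 1.
Reduced forces 3a^2 <= |D| = 6792, so 1 <= a <= 47; b must have the parity of D, and c = (b^2 - D)/(4a) must be an integer >= a.
Enumerate a = 1..47, b in [-a, a]:
  a=1: (1, 0, 1698)  [1]
  a=2: (2, 0, 849)  [1]
  a=3: (3, 0, 566)  [1]
  a=4..5: none
  a=6: (6, 0, 283)  [1]
  a=7..16: none
  a=17: (17, -12, 102), (17, 12, 102)  [2]
  a=18..22: none
  a=23: (23, -4, 74), (23, 4, 74)  [2]
  a=24..28: none
  a=29: (29, -20, 62), (29, 20, 62)  [2]
  a=30: none
  a=31: (31, -20, 58), (31, 20, 58)  [2]
  a=32..33: none
  a=34: (34, -12, 51), (34, 12, 51)  [2]
  a=35..36: none
  a=37: (37, -4, 46), (37, 4, 46)  [2]
  a=38..47: none
Total reduced forms: 1 + 1 + 1 + 1 + 2 + 2 + 2 + 2 + 2 + 2 = 16
h = 16

16


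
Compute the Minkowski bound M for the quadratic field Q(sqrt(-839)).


d = -839, d mod 4 = 1, so disc(K) = d = -839; |disc(K)| = 839
Imaginary quadratic field, so n = 2, s = r2 = 1, r1 = 0
M = (n!/n^n) * (4/pi)^s * sqrt(|disc(K)|) = (2!/2^2) * (4/pi)^1 * sqrt(839)
= 0.5 * 1.273240 * 28.965497
= 18.4400

18.4400


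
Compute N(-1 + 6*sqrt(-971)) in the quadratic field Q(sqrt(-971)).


N(a + b*sqrt(d)) = a^2 - d*b^2
= (-1)^2 - (-971)*(6)^2
= 1 + 34956
= 34957

34957


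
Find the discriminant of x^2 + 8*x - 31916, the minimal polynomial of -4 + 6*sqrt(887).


The element -4 + 6*sqrt(887) has minimal polynomial:
x^2 + 8*x - 31916
Discriminant = (8)^2 - 4*(-31916)
= 64 + 127664
= 127728

127728


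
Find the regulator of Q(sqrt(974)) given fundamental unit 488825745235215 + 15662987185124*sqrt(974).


epsilon = 488825745235215 + 15662987185124*sqrt(974)
= 9.7765e+14
R = ln(9.7765e+14)
= 34.5162

34.5162


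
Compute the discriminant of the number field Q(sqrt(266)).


For K = Q(sqrt(d)) with d squarefree: disc(K) = d if d = 1 mod 4, and disc(K) = 4d if d = 2 or 3 mod 4.
Here d = 266, and d mod 4 = 2.
d = 2 mod 4, not 1 (O_K = Z[sqrt(d)]), so disc(K) = 4d = 4 * (266) = 1064

1064


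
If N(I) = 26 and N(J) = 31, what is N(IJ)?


N(IJ) = N(I) * N(J)
= 26 * 31
= 806

806


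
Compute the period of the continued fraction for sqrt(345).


Run the CF algorithm for sqrt(345).
a_0 = floor(sqrt(345)) = 18; set m_0=0, q_0=1.
Recurrence: m' = q*a - m,  q' = (d - m'^2)/q,  a' = floor((a_0 + m')/q').
  step 1: m=18, q=21, a=1
  step 2: m=3, q=16, a=1
  step 3: m=13, q=11, a=2
  step 4: m=9, q=24, a=1
  step 5: m=15, q=5, a=6
  step 6: m=15, q=24, a=1
  step 7: m=9, q=11, a=2
  step 8: m=13, q=16, a=1
  step 9: m=3, q=21, a=1
  step 10: m=18, q=1, a=36
a_10 = 2*a_0 = 36, so the period closes here.
sqrt(345) = [18; 1, 1, 2, 1, 6, 1, 2, 1, 1, 36]
Period length = 10

10


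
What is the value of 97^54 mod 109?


p = 109 is prime and the exponent is (p-1)/2 = 54, so by Euler's criterion 97^54 = (97/109) = +1 or -1 mod 109.
Compute by square-and-multiply:
  54 = 32 + 16 + 4 + 2 (binary 110110)
  Repeated squaring mod 109: 97^1 = 97, 97^2 = 35, 97^4 = 26, 97^8 = 22, 97^16 = 48, 97^32 = 15
  97^54 = 97^32 * 97^16 * 97^4 * 97^2 = 15 * 48 * 26 * 35 mod 109
    15 * 48 = 720 = 66 mod 109
    66 * 26 = 1716 = 81 mod 109
    81 * 35 = 2835 = 1 mod 109
  97^54 = 1 mod 109
Result 1: 97 is a quadratic residue mod 109.
97^54 mod 109 = 1

1


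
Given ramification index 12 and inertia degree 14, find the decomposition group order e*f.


|D_P| = e * f
= 12 * 14
= 168

168


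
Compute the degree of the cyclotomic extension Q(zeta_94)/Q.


The degree equals Euler's totient phi(94).
94 = 2 * 47
phi(94) = 46

46


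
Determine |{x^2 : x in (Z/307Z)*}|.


For prime p, the number of non-zero quadratic residues is (p-1)/2.
= (307-1)/2
= 153

153


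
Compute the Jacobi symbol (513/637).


Compute (513/637) via quadratic reciprocity:
  reciprocity: (513/637) -> +(637/513)
  reduce: (124/513)
  pull out 2: (2/513) = +1  (since 513 mod 8 = 1)
  pull out 2: (2/513) = +1  (since 513 mod 8 = 1)
  reciprocity: (31/513) -> +(513/31)
  reduce: (17/31)
  reciprocity: (17/31) -> +(31/17)
  reduce: (14/17)
  pull out 2: (2/17) = +1  (since 17 mod 8 = 1)
  reciprocity: (7/17) -> +(17/7)
  reduce: (3/7)
  reciprocity: (3/7) -> -(7/3)
  reduce: (1/3)
  (1/3) = 1
Product of signs = -1

-1


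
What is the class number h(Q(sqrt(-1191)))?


K = Q(sqrt(-1191)). d mod 4 = 1, so D = disc(K) = d = -1191
h(K) equals the number of primitive reduced positive-definite forms (a, b, c) = a*x^2 + b*x*y + c*y^2 with b^2 - 4ac = D,
where reduced means |b| <= a <= c, with b >= 0 whenever |b| = a or a = c, and primitive means gcd(a, b, c) = 1.
Reduced forces 3a^2 <= |D| = 1191, so 1 <= a <= 19; b must have the parity of D, and c = (b^2 - D)/(4a) must be an integer >= a.
Enumerate a = 1..19, b in [-a, a]:
  a=1: (1, 1, 298)  [1]
  a=2: (2, -1, 149), (2, 1, 149)  [2]
  a=3: (3, 3, 100)  [1]
  a=4: (4, -3, 75), (4, 3, 75)  [2]
  a=5: (5, -3, 60), (5, 3, 60)  [2]
  a=6: (6, -3, 50), (6, 3, 50)  [2]
  a=7: none
  a=8: (8, -5, 38), (8, 5, 38)  [2]
  a=9: none
  a=10: (10, -7, 31), (10, -3, 30), (10, 3, 30), (10, 7, 31)  [4]
  a=11: none
  a=12: (12, -3, 25), (12, 3, 25)  [2]
  a=13..14: none
  a=15: (15, -3, 20), (15, 3, 20)  [2]
  a=16: (16, -5, 19), (16, 5, 19)  [2]
  a=17: (17, -13, 20), (17, 13, 20)  [2]
  a=18..19: none
Total reduced forms: 1 + 2 + 1 + 2 + 2 + 2 + 2 + 4 + 2 + 2 + 2 + 2 = 24
h = 24

24


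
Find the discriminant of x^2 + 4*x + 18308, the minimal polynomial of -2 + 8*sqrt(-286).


The element -2 + 8*sqrt(-286) has minimal polynomial:
x^2 + 4*x + 18308
Discriminant = (4)^2 - 4*(18308)
= 16 - 73232
= -73216

-73216


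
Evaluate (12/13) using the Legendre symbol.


p = 13 is prime, so compute (12/13) with the reciprocity algorithm (Jacobi-symbol steps: pull out 2s via (2/n), flip via reciprocity, reduce):
  pull out 2: (2/13) = -1  (since 13 mod 8 = 5)
  pull out 2: (2/13) = -1  (since 13 mod 8 = 5)
  reciprocity: (3/13) -> +(13/3)
  reduce: (1/3)
  (1/3) = 1
Product of signs = 1
(12/13) = 1

1


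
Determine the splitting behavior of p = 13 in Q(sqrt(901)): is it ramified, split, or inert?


K = Q(sqrt(901)). Since d mod 4 = 1, disc(K) = 901.
Check p | disc: 901 mod 13 = 4.
p does not divide disc. Compute Legendre symbol (d/p):
4^((13-1)/2) mod 13 = 1
(d/p) = 1, so p splits: (p) = P*P' with e=1, f=1, g=2.
Therefore p is split.

split


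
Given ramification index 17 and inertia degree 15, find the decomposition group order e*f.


|D_P| = e * f
= 17 * 15
= 255

255


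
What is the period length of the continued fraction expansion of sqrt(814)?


Run the CF algorithm for sqrt(814).
a_0 = floor(sqrt(814)) = 28; set m_0=0, q_0=1.
Recurrence: m' = q*a - m,  q' = (d - m'^2)/q,  a' = floor((a_0 + m')/q').
  step 1: m=28, q=30, a=1
  step 2: m=2, q=27, a=1
  step 3: m=25, q=7, a=7
  step 4: m=24, q=34, a=1
  step 5: m=10, q=21, a=1
  step 6: m=11, q=33, a=1
  step 7: m=22, q=10, a=5
  step 8: m=28, q=3, a=18
  step 9: m=26, q=46, a=1
  step 10: m=20, q=9, a=5
  step 11: m=25, q=21, a=2
  step 12: m=17, q=25, a=1
  step 13: m=8, q=30, a=1
  step 14: m=22, q=11, a=4
  step 15: m=22, q=30, a=1
  step 16: m=8, q=25, a=1
  step 17: m=17, q=21, a=2
  step 18: m=25, q=9, a=5
  step 19: m=20, q=46, a=1
  step 20: m=26, q=3, a=18
  step 21: m=28, q=10, a=5
  step 22: m=22, q=33, a=1
  step 23: m=11, q=21, a=1
  step 24: m=10, q=34, a=1
  step 25: m=24, q=7, a=7
  step 26: m=25, q=27, a=1
  step 27: m=2, q=30, a=1
  step 28: m=28, q=1, a=56
a_28 = 2*a_0 = 56, so the period closes here.
sqrt(814) = [28; 1, 1, 7, 1, 1, 1, 5, 18, 1, 5, 2, 1, 1, 4, 1, 1, 2, 5, 1, 18, 5, 1, 1, 1, 7, 1, 1, 56]
Period length = 28

28


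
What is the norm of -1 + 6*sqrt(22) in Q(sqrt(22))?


N(a + b*sqrt(d)) = a^2 - d*b^2
= (-1)^2 - (22)*(6)^2
= 1 - 792
= -791

-791


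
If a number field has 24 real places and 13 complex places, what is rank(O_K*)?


By Dirichlet's unit theorem:
rank = r1 + r2 - 1
= 24 + 13 - 1
= 36

36


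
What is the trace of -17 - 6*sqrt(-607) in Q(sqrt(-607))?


Tr(a + b*sqrt(d)) = (a + b*sqrt(d)) + (a - b*sqrt(d)) = 2a
= 2 * (-17)
= -34

-34


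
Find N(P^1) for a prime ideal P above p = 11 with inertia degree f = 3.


N(P^a) = p^(a*f)
= 11^(1*3)
= 11^3
= 1331

1331


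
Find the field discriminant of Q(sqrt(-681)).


For K = Q(sqrt(d)) with d squarefree: disc(K) = d if d = 1 mod 4, and disc(K) = 4d if d = 2 or 3 mod 4.
Here d = -681, and d mod 4 = 3.
d = 3 mod 4, not 1 (O_K = Z[sqrt(d)]), so disc(K) = 4d = 4 * (-681) = -2724

-2724


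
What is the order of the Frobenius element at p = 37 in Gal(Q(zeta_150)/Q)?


The Frobenius at p in Gal(Q(zeta_n)/Q) = (Z/nZ)* is the class of p, so its order is ord_150(37), the smallest k >= 1 with 37^k = 1 mod 150.
n = 150 = 2 * 3 * 5^2, phi(150) = 40; the order divides phi(n).
Divisors of 40: 1, 2, 4, 5, 8, 10, 20, 40
Repeated squaring mod 150: 37^1 = 37, 37^2 = 19, 37^4 = 61, 37^8 = 121, 37^16 = 91, 37^32 = 31
Test divisors in increasing order:
  k=1: 37^1 = 37 mod 150
  k=2: 37^2 = 19 mod 150
  k=4: 37^4 = 61 mod 150
  k=5: 37^5 = 61 * 37 = 7 mod 150
  k=8: 37^8 = 121 mod 150
  k=10: 37^10 = 121 * 19 = 49 mod 150
  k=20: 37^20 = 91 * 61 = 1 mod 150  <- first divisor giving 1
Order = 20

20


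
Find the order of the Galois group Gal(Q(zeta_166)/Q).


|Gal(Q(zeta_166)/Q)| = phi(166)
= 82

82


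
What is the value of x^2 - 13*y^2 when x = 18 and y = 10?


x^2 - d*y^2
= 18^2 - 13*10^2
= 324 - 1300
= -976

-976


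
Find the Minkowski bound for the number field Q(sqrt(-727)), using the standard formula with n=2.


d = -727, d mod 4 = 1, so disc(K) = d = -727; |disc(K)| = 727
Imaginary quadratic field, so n = 2, s = r2 = 1, r1 = 0
M = (n!/n^n) * (4/pi)^s * sqrt(|disc(K)|) = (2!/2^2) * (4/pi)^1 * sqrt(727)
= 0.5 * 1.273240 * 26.962938
= 17.1651

17.1651


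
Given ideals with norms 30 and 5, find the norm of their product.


N(IJ) = N(I) * N(J)
= 30 * 5
= 150

150


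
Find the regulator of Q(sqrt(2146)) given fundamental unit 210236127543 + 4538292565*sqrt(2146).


epsilon = 210236127543 + 4538292565*sqrt(2146)
= 4.2047e+11
R = ln(4.2047e+11)
= 26.7646

26.7646


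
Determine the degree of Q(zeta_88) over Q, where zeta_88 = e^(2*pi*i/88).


The degree equals Euler's totient phi(88).
88 = 2^3 * 11
phi(88) = 40

40


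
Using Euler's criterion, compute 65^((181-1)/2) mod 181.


p = 181 is prime and the exponent is (p-1)/2 = 90, so by Euler's criterion 65^90 = (65/181) = +1 or -1 mod 181.
Compute by square-and-multiply:
  90 = 64 + 16 + 8 + 2 (binary 1011010)
  Repeated squaring mod 181: 65^1 = 65, 65^2 = 62, 65^4 = 43, 65^8 = 39, 65^16 = 73, 65^32 = 80, 65^64 = 65
  65^90 = 65^64 * 65^16 * 65^8 * 65^2 = 65 * 73 * 39 * 62 mod 181
    65 * 73 = 4745 = 39 mod 181
    39 * 39 = 1521 = 73 mod 181
    73 * 62 = 4526 = 1 mod 181
  65^90 = 1 mod 181
Result 1: 65 is a quadratic residue mod 181.
65^90 mod 181 = 1

1


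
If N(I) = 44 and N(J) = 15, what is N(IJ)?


N(IJ) = N(I) * N(J)
= 44 * 15
= 660

660


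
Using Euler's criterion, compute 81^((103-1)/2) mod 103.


p = 103 is prime and the exponent is (p-1)/2 = 51, so by Euler's criterion 81^51 = (81/103) = +1 or -1 mod 103.
Compute by square-and-multiply:
  51 = 32 + 16 + 2 + 1 (binary 110011)
  Repeated squaring mod 103: 81^1 = 81, 81^2 = 72, 81^4 = 34, 81^8 = 23, 81^16 = 14, 81^32 = 93
  81^51 = 81^32 * 81^16 * 81^2 * 81^1 = 93 * 14 * 72 * 81 mod 103
    93 * 14 = 1302 = 66 mod 103
    66 * 72 = 4752 = 14 mod 103
    14 * 81 = 1134 = 1 mod 103
  81^51 = 1 mod 103
Result 1: 81 is a quadratic residue mod 103.
81^51 mod 103 = 1

1


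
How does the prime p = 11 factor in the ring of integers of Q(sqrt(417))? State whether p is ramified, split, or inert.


K = Q(sqrt(417)). Since d mod 4 = 1, disc(K) = 417.
Check p | disc: 417 mod 11 = 10.
p does not divide disc. Compute Legendre symbol (d/p):
10^((11-1)/2) mod 11 = -1
(d/p) = -1, so p is inert: (p) stays prime with e=1, f=2, g=1.
Therefore p is inert.

inert


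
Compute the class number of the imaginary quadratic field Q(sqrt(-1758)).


K = Q(sqrt(-1758)). d mod 4 = 2, so D = disc(K) = 4d = -7032
h(K) equals the number of primitive reduced positive-definite forms (a, b, c) = a*x^2 + b*x*y + c*y^2 with b^2 - 4ac = D,
where reduced means |b| <= a <= c, with b >= 0 whenever |b| = a or a = c, and primitive means gcd(a, b, c) = 1.
Reduced forces 3a^2 <= |D| = 7032, so 1 <= a <= 48; b must have the parity of D, and c = (b^2 - D)/(4a) must be an integer >= a.
Enumerate a = 1..48, b in [-a, a]:
  a=1: (1, 0, 1758)  [1]
  a=2: (2, 0, 879)  [1]
  a=3: (3, 0, 586)  [1]
  a=4..5: none
  a=6: (6, 0, 293)  [1]
  a=7..12: none
  a=13: (13, -12, 138), (13, 12, 138)  [2]
  a=14..18: none
  a=19: (19, -6, 93), (19, 6, 93)  [2]
  a=20..22: none
  a=23: (23, -12, 78), (23, 12, 78)  [2]
  a=24..25: none
  a=26: (26, -12, 69), (26, 12, 69)  [2]
  a=27..30: none
  a=31: (31, -6, 57), (31, 6, 57)  [2]
  a=32..37: none
  a=38: (38, -32, 53), (38, 32, 53)  [2]
  a=39: (39, -12, 46), (39, 12, 46)  [2]
  a=40: none
  a=41: (41, -26, 47), (41, 26, 47)  [2]
  a=42..48: none
Total reduced forms: 1 + 1 + 1 + 1 + 2 + 2 + 2 + 2 + 2 + 2 + 2 + 2 = 20
h = 20

20


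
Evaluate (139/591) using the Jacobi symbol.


Compute (139/591) via quadratic reciprocity:
  reciprocity: (139/591) -> -(591/139)
  reduce: (35/139)
  reciprocity: (35/139) -> -(139/35)
  reduce: (34/35)
  pull out 2: (2/35) = -1  (since 35 mod 8 = 3)
  reciprocity: (17/35) -> +(35/17)
  reduce: (1/17)
  (1/17) = 1
Product of signs = -1

-1


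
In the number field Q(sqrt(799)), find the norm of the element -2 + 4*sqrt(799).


N(a + b*sqrt(d)) = a^2 - d*b^2
= (-2)^2 - (799)*(4)^2
= 4 - 12784
= -12780

-12780


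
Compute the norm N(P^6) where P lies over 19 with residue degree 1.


N(P^a) = p^(a*f)
= 19^(6*1)
= 19^6
= 47045881

47045881


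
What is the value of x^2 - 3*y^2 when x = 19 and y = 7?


x^2 - d*y^2
= 19^2 - 3*7^2
= 361 - 147
= 214

214


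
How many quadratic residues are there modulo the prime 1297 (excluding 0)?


For prime p, the number of non-zero quadratic residues is (p-1)/2.
= (1297-1)/2
= 648

648


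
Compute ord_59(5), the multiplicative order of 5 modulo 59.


We want ord_59(5), the smallest k >= 1 with 5^k = 1 mod 59.
n = 59 = 59, phi(59) = 58; the order divides phi(n).
Divisors of 58: 1, 2, 29, 58
Repeated squaring mod 59: 5^1 = 5, 5^2 = 25, 5^4 = 35, 5^8 = 45, 5^16 = 19, 5^32 = 7
Test divisors in increasing order:
  k=1: 5^1 = 5 mod 59
  k=2: 5^2 = 25 mod 59
  k=29: 5^29 = 19 * 45 * 35 * 5 = 1 mod 59  <- first divisor giving 1
Order = 29

29


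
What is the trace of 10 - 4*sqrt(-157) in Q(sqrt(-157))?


Tr(a + b*sqrt(d)) = (a + b*sqrt(d)) + (a - b*sqrt(d)) = 2a
= 2 * (10)
= 20

20


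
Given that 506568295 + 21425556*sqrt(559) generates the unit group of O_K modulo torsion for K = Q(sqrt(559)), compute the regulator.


epsilon = 506568295 + 21425556*sqrt(559)
= 1.0131e+09
R = ln(1.0131e+09)
= 20.7363

20.7363


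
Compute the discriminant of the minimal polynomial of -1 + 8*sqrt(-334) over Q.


The element -1 + 8*sqrt(-334) has minimal polynomial:
x^2 + 2*x + 21377
Discriminant = (2)^2 - 4*(21377)
= 4 - 85508
= -85504

-85504


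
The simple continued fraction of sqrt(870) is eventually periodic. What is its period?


Run the CF algorithm for sqrt(870).
a_0 = floor(sqrt(870)) = 29; set m_0=0, q_0=1.
Recurrence: m' = q*a - m,  q' = (d - m'^2)/q,  a' = floor((a_0 + m')/q').
  step 1: m=29, q=29, a=2
  step 2: m=29, q=1, a=58
a_2 = 2*a_0 = 58, so the period closes here.
sqrt(870) = [29; 2, 58]
Period length = 2

2


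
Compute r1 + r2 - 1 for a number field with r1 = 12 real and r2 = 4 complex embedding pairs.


By Dirichlet's unit theorem:
rank = r1 + r2 - 1
= 12 + 4 - 1
= 15

15


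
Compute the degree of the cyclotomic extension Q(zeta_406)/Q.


The degree equals Euler's totient phi(406).
406 = 2 * 7 * 29
phi(406) = 168

168


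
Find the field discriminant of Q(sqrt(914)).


For K = Q(sqrt(d)) with d squarefree: disc(K) = d if d = 1 mod 4, and disc(K) = 4d if d = 2 or 3 mod 4.
Here d = 914, and d mod 4 = 2.
d = 2 mod 4, not 1 (O_K = Z[sqrt(d)]), so disc(K) = 4d = 4 * (914) = 3656

3656


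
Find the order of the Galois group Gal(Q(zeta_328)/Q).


|Gal(Q(zeta_328)/Q)| = phi(328)
= 160

160


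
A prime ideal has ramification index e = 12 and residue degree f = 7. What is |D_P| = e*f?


|D_P| = e * f
= 12 * 7
= 84

84


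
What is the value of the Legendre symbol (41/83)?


p = 83 is prime, so compute (41/83) with the reciprocity algorithm (Jacobi-symbol steps: pull out 2s via (2/n), flip via reciprocity, reduce):
  reciprocity: (41/83) -> +(83/41)
  reduce: (1/41)
  (1/41) = 1
Product of signs = 1
(41/83) = 1

1


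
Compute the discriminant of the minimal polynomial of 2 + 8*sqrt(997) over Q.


The element 2 + 8*sqrt(997) has minimal polynomial:
x^2 - 4*x - 63804
Discriminant = (-4)^2 - 4*(-63804)
= 16 + 255216
= 255232

255232


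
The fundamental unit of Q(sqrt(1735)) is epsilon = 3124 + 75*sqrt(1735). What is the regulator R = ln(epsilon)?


epsilon = 3124 + 75*sqrt(1735)
= 6247.9998
R = ln(6247.9998)
= 8.7400

8.7400


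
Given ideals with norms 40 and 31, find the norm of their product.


N(IJ) = N(I) * N(J)
= 40 * 31
= 1240

1240


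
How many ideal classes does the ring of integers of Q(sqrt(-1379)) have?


K = Q(sqrt(-1379)). d mod 4 = 1, so D = disc(K) = d = -1379
h(K) equals the number of primitive reduced positive-definite forms (a, b, c) = a*x^2 + b*x*y + c*y^2 with b^2 - 4ac = D,
where reduced means |b| <= a <= c, with b >= 0 whenever |b| = a or a = c, and primitive means gcd(a, b, c) = 1.
Reduced forces 3a^2 <= |D| = 1379, so 1 <= a <= 21; b must have the parity of D, and c = (b^2 - D)/(4a) must be an integer >= a.
Enumerate a = 1..21, b in [-a, a]:
  a=1: (1, 1, 345)  [1]
  a=2: none
  a=3: (3, -1, 115), (3, 1, 115)  [2]
  a=4: none
  a=5: (5, -1, 69), (5, 1, 69)  [2]
  a=6: none
  a=7: (7, 7, 51)  [1]
  a=8: none
  a=9: (9, -5, 39), (9, 5, 39)  [2]
  a=10..12: none
  a=13: (13, -5, 27), (13, 5, 27)  [2]
  a=14: none
  a=15: (15, -11, 25), (15, -1, 23), (15, 1, 23), (15, 11, 25)  [4]
  a=16: none
  a=17: (17, -7, 21), (17, 7, 21)  [2]
  a=18..21: none
Total reduced forms: 1 + 2 + 2 + 1 + 2 + 2 + 4 + 2 = 16
h = 16

16


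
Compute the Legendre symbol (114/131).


p = 131 is prime, so compute (114/131) with the reciprocity algorithm (Jacobi-symbol steps: pull out 2s via (2/n), flip via reciprocity, reduce):
  pull out 2: (2/131) = -1  (since 131 mod 8 = 3)
  reciprocity: (57/131) -> +(131/57)
  reduce: (17/57)
  reciprocity: (17/57) -> +(57/17)
  reduce: (6/17)
  pull out 2: (2/17) = +1  (since 17 mod 8 = 1)
  reciprocity: (3/17) -> +(17/3)
  reduce: (2/3)
  pull out 2: (2/3) = -1  (since 3 mod 8 = 3)
  (1/3) = 1
Product of signs = 1
(114/131) = 1

1
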